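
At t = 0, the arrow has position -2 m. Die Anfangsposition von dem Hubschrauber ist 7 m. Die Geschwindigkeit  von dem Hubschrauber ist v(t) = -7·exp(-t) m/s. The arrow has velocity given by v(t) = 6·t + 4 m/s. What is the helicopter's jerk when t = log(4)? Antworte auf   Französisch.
En partant de la vitesse v(t) = -7·exp(-t), nous prenons 2 dérivées. En prenant d/dt de v(t), nous trouvons a(t) = 7·exp(-t). En prenant d/dt de a(t), nous trouvons j(t) = -7·exp(-t). En utilisant j(t) = -7·exp(-t) et en substituant t = log(4), nous trouvons j = -7/4.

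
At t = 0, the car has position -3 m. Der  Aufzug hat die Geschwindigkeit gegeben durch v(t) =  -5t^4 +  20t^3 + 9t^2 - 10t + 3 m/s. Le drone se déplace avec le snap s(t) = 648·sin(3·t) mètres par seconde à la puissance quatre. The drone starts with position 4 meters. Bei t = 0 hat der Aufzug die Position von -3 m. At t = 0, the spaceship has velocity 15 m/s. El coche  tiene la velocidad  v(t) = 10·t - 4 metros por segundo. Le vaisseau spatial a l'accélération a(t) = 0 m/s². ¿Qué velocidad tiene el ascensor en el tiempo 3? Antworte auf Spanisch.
Tenemos la velocidad v(t) = -5·t^4 + 20·t^3 + 9·t^2 - 10·t + 3. Sustituyendo t = 3: v(3) = 189.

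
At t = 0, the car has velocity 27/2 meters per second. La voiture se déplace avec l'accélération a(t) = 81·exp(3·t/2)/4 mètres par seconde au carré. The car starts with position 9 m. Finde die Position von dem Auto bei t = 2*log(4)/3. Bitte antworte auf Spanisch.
Partiendo de la aceleración a(t) = 81·exp(3·t/2)/4, tomamos 2 antiderivadas. La integral de la aceleración es la velocidad. Usando v(0) = 27/2, obtenemos v(t) = 27·exp(3·t/2)/2. Tomando ∫v(t)dt y aplicando x(0) = 9, encontramos x(t) = 9·exp(3·t/2). De la ecuación de la posición x(t) = 9·exp(3·t/2), sustituimos t = 2*log(4)/3 para obtener x = 36.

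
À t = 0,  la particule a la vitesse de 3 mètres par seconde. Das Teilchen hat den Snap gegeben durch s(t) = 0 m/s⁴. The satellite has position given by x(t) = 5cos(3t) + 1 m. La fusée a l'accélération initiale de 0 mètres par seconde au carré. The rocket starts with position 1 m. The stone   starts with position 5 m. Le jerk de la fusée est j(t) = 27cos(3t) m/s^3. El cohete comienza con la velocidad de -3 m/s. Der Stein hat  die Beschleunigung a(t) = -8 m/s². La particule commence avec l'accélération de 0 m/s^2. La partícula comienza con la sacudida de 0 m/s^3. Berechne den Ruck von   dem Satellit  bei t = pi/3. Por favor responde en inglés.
Starting from position x(t) = 5·cos(3·t) + 1, we take 3 derivatives. Taking d/dt of x(t), we find v(t) = -15·sin(3·t). The derivative of velocity gives acceleration: a(t) = -45·cos(3·t). Taking d/dt of a(t), we find j(t) = 135·sin(3·t). We have jerk j(t) = 135·sin(3·t). Substituting t = pi/3: j(pi/3) = 0.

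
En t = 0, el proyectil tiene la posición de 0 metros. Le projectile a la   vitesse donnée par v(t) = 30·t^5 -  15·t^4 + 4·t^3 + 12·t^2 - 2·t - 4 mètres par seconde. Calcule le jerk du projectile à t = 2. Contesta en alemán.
Wir müssen unsere Gleichung für die Geschwindigkeit v(t) = 30·t^5 - 15·t^4 + 4·t^3 + 12·t^2 - 2·t - 4 2-mal ableiten. Die Ableitung von der Geschwindigkeit ergibt die Beschleunigung: a(t) = 150·t^4 - 60·t^3 + 12·t^2 + 24·t - 2. Durch Ableiten von der Beschleunigung erhalten wir den Ruck: j(t) = 600·t^3 - 180·t^2 + 24·t + 24. Mit j(t) = 600·t^3 - 180·t^2 + 24·t + 24 und Einsetzen von t = 2, finden wir j = 4152.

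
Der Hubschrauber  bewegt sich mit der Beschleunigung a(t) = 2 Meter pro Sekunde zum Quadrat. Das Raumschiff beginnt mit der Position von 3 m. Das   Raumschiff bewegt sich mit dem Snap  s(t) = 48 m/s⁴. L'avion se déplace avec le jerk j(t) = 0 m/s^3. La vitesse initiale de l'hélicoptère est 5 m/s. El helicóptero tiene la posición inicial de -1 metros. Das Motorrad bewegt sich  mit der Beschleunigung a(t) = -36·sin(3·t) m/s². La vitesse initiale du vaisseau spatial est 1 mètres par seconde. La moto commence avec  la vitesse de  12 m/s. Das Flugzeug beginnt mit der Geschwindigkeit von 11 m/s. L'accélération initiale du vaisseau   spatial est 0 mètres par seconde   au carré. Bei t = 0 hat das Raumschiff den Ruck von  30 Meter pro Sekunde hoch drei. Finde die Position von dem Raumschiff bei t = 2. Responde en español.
Debemos encontrar la integral de nuestra ecuación del snap s(t) = 48 4 veces. Integrando el snap y usando la condición inicial j(0) = 30, obtenemos j(t) = 48·t + 30. Tomando ∫j(t)dt y aplicando a(0) = 0, encontramos a(t) = 6·t·(4·t + 5). Tomando ∫a(t)dt y aplicando v(0) = 1, encontramos v(t) = 8·t^3 + 15·t^2 + 1. La antiderivada de la velocidad, con x(0) = 3, da la posición: x(t) = 2·t^4 + 5·t^3 + t + 3. Usando x(t) = 2·t^4 + 5·t^3 + t + 3 y sustituyendo t = 2, encontramos x = 77.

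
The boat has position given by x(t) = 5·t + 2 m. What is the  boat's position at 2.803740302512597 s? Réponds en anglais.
Using x(t) = 5·t + 2 and substituting t = 2.803740302512597, we find x = 16.0187015125630.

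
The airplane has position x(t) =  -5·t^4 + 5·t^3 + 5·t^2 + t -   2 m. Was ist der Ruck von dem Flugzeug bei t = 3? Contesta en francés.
En partant de la position x(t) = -5·t^4 + 5·t^3 + 5·t^2 + t - 2, nous prenons 3 dérivées. La dérivée de la position donne la vitesse: v(t) = -20·t^3 + 15·t^2 + 10·t + 1. En prenant d/dt de v(t), nous trouvons a(t) = -60·t^2 + 30·t + 10. En prenant d/dt de a(t), nous trouvons j(t) = 30 - 120·t. De l'équation du jerk j(t) = 30 - 120·t, nous substituons t = 3 pour obtenir j = -330.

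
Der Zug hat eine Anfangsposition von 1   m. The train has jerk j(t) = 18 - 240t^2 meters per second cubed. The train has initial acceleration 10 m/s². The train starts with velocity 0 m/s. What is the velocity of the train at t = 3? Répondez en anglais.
Starting from jerk j(t) = 18 - 240·t^2, we take 2 integrals. Taking ∫j(t)dt and applying a(0) = 10, we find a(t) = -80·t^3 + 18·t + 10. The antiderivative of acceleration, with v(0) = 0, gives velocity: v(t) = t·(-20·t^3 + 9·t + 10). Using v(t) = t·(-20·t^3 + 9·t + 10) and substituting t = 3, we find v = -1509.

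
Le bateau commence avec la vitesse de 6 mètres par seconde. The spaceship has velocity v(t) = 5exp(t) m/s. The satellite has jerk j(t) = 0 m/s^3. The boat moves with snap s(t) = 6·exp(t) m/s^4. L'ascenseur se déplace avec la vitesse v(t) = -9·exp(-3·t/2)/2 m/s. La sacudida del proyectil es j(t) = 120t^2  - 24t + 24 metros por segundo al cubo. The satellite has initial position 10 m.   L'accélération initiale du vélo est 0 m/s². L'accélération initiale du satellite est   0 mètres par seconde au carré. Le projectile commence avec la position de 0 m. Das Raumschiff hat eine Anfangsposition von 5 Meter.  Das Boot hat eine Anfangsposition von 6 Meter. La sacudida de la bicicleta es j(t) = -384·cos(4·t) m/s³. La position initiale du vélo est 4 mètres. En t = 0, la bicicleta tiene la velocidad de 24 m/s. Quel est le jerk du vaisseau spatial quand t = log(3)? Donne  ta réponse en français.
Pour résoudre ceci, nous devons prendre 2 dérivées de notre équation de la vitesse v(t) = 5·exp(t). La dérivée de la vitesse donne l'accélération: a(t) = 5·exp(t). En dérivant l'accélération, nous obtenons le jerk: j(t) = 5·exp(t). Nous avons le jerk j(t) = 5·exp(t). En substituant t = log(3): j(log(3)) = 15.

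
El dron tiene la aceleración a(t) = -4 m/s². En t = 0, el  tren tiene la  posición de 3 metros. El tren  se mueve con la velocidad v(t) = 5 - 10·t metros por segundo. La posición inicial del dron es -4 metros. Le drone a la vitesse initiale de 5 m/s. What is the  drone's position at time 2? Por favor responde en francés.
En partant de l'accélération a(t) = -4, nous prenons 2 primitives. L'intégrale de l'accélération est la vitesse. En utilisant v(0) = 5, nous obtenons v(t) = 5 - 4·t. En prenant ∫v(t)dt et en appliquant x(0) = -4, nous trouvons x(t) = -2·t^2 + 5·t - 4. En utilisant x(t) = -2·t^2 + 5·t - 4 et en substituant t = 2, nous trouvons x = -2.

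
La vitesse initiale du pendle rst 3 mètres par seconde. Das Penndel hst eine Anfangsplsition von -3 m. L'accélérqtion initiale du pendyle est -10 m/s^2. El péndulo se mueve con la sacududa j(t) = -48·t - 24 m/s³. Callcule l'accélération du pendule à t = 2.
Pour résoudre ceci, nous devons prendre 1 intégrale de notre équation du jerk j(t) = -48·t - 24. L'intégrale du jerk, avec a(0) = -10, donne l'accélération: a(t) = -24·t^2 - 24·t - 10. Nous avons l'accélération a(t) = -24·t^2 - 24·t - 10. En substituant t = 2: a(2) = -154.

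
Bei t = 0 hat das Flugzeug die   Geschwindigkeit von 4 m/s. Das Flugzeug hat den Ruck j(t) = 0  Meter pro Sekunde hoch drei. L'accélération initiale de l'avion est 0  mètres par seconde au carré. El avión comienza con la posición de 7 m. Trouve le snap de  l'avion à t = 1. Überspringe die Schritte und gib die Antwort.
À t = 1, s = 0.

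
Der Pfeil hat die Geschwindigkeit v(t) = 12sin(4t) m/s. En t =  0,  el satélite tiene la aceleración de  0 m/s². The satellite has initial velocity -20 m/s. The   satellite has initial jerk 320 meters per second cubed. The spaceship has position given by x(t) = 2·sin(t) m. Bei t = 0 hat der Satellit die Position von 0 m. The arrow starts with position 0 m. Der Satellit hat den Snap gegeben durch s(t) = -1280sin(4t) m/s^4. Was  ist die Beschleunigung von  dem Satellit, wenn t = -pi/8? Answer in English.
Starting from snap s(t) = -1280·sin(4·t), we take 2 antiderivatives. The integral of snap, with j(0) = 320, gives jerk: j(t) = 320·cos(4·t). Taking ∫j(t)dt and applying a(0) = 0, we find a(t) = 80·sin(4·t). From the given acceleration equation a(t) = 80·sin(4·t), we substitute t = -pi/8 to get a = -80.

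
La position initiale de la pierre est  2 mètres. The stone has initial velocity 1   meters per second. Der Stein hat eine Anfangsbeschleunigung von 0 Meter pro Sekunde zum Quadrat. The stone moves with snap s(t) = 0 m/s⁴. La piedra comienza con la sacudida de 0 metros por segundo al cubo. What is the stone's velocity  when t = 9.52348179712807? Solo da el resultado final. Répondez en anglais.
v(9.52348179712807) = 1.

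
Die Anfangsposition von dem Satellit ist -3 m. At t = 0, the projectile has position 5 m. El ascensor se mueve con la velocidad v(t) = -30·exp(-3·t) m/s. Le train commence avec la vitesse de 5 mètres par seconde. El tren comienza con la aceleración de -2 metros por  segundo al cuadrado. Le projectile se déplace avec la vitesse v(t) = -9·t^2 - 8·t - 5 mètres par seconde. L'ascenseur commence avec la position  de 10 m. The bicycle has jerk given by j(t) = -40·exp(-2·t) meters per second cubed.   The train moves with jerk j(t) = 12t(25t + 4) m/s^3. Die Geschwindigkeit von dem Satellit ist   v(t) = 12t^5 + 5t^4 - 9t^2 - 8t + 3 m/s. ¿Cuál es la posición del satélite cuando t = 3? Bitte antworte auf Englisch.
Starting from velocity v(t) = 12·t^5 + 5·t^4 - 9·t^2 - 8·t + 3, we take 1 integral. The antiderivative of velocity, with x(0) = -3, gives position: x(t) = 2·t^6 + t^5 - 3·t^3 - 4·t^2 + 3·t - 3. We have position x(t) = 2·t^6 + t^5 - 3·t^3 - 4·t^2 + 3·t - 3. Substituting t = 3: x(3) = 1590.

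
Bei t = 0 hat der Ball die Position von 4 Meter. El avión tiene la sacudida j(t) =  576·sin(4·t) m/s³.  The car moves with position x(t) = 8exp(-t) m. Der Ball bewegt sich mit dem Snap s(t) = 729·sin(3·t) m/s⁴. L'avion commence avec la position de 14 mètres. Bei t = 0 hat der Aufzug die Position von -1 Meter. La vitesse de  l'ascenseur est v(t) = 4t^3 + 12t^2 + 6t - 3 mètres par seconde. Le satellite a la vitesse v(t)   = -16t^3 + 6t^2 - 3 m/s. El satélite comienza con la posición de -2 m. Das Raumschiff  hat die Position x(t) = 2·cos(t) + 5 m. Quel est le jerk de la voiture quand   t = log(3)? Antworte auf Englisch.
We must differentiate our position equation x(t) = 8·exp(-t) 3 times. The derivative of position gives velocity: v(t) = -8·exp(-t). Differentiating velocity, we get acceleration: a(t) = 8·exp(-t). Differentiating acceleration, we get jerk: j(t) = -8·exp(-t). We have jerk j(t) = -8·exp(-t). Substituting t = log(3): j(log(3)) = -8/3.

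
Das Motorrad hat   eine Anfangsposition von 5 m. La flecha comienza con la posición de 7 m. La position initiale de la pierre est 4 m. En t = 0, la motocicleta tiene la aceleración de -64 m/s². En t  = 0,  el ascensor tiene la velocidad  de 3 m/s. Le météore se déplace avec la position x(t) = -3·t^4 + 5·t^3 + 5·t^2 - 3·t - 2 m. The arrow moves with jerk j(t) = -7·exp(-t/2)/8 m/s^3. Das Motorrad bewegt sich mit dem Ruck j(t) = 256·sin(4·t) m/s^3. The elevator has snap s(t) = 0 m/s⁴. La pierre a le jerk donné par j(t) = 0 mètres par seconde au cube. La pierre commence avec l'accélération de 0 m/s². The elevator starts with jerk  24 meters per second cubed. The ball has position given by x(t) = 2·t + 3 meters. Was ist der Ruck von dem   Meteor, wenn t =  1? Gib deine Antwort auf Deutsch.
Ausgehend von der Position x(t) = -3·t^4 + 5·t^3 + 5·t^2 - 3·t - 2, nehmen wir 3 Ableitungen. Durch Ableiten von der Position erhalten wir die Geschwindigkeit: v(t) = -12·t^3 + 15·t^2 + 10·t - 3. Durch Ableiten von der Geschwindigkeit erhalten wir die Beschleunigung: a(t) = -36·t^2 + 30·t + 10. Die Ableitung von der Beschleunigung ergibt den Ruck: j(t) = 30 - 72·t. Aus der Gleichung für den Ruck j(t) = 30 - 72·t, setzen wir t = 1 ein und erhalten j = -42.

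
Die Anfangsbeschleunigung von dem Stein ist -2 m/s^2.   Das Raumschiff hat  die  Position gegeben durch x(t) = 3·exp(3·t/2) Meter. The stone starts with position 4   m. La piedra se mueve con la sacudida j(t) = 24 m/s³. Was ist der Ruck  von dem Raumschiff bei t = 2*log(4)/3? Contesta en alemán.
Wir müssen unsere Gleichung für die Position x(t) = 3·exp(3·t/2) 3-mal ableiten. Die Ableitung von der Position ergibt die Geschwindigkeit: v(t) = 9·exp(3·t/2)/2. Die Ableitung von der Geschwindigkeit ergibt die Beschleunigung: a(t) = 27·exp(3·t/2)/4. Mit d/dt von a(t) finden wir j(t) = 81·exp(3·t/2)/8. Mit j(t) = 81·exp(3·t/2)/8 und Einsetzen von t = 2*log(4)/3, finden wir j = 81/2.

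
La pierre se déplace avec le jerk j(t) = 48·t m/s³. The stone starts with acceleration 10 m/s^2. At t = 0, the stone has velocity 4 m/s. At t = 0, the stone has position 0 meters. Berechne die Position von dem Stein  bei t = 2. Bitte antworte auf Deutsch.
Ausgehend von dem Ruck j(t) = 48·t, nehmen wir 3 Stammfunktionen. Die Stammfunktion von dem Ruck ist die Beschleunigung. Mit a(0) = 10 erhalten wir a(t) = 24·t^2 + 10. Das Integral von der Beschleunigung, mit v(0) = 4, ergibt die Geschwindigkeit: v(t) = 8·t^3 + 10·t + 4. Die Stammfunktion von der Geschwindigkeit ist die Position. Mit x(0) = 0 erhalten wir x(t) = 2·t^4 + 5·t^2 + 4·t. Wir haben die Position x(t) = 2·t^4 + 5·t^2 + 4·t. Durch Einsetzen von t = 2: x(2) = 60.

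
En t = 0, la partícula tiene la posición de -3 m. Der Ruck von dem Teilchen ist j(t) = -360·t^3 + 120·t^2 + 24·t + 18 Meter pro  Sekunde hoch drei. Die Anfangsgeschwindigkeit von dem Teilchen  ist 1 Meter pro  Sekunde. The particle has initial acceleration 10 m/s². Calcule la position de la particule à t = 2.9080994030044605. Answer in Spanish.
Debemos encontrar la antiderivada de nuestra ecuación de la sacudida j(t) = -360·t^3 + 120·t^2 + 24·t + 18 3 veces. La integral de la sacudida, con a(0) = 10, da la aceleración: a(t) = -90·t^4 + 40·t^3 + 12·t^2 + 18·t + 10. La antiderivada de la aceleración, con v(0) = 1, da la velocidad: v(t) = -18·t^5 + 10·t^4 + 4·t^3 + 9·t^2 + 10·t + 1. La integral de la velocidad es la posición. Usando x(0) = -3, obtenemos x(t) = -3·t^6 + 2·t^5 + t^4 + 3·t^3 + 5·t^2 + t - 3. De la ecuación de la posición x(t) = -3·t^6 + 2·t^5 + t^4 + 3·t^3 + 5·t^2 + t - 3, sustituimos t = 2.9080994030044605 para obtener x = -1211.10233240031.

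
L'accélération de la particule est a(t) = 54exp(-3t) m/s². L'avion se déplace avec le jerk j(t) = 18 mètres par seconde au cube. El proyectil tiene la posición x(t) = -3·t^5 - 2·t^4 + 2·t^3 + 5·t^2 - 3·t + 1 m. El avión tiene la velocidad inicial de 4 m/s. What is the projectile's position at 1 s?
From the given position equation x(t) = -3·t^5 - 2·t^4 + 2·t^3 + 5·t^2 - 3·t + 1, we substitute t = 1 to get x = 0.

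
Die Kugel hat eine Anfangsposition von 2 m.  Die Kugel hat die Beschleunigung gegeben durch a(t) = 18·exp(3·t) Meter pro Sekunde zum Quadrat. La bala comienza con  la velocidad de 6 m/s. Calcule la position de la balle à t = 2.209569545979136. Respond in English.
Starting from acceleration a(t) = 18·exp(3·t), we take 2 antiderivatives. Integrating acceleration and using the initial condition v(0) = 6, we get v(t) = 6·exp(3·t). Finding the integral of v(t) and using x(0) = 2: x(t) = 2·exp(3·t). From the given position equation x(t) = 2·exp(3·t), we substitute t = 2.209569545979136 to get x = 1513.00923645291.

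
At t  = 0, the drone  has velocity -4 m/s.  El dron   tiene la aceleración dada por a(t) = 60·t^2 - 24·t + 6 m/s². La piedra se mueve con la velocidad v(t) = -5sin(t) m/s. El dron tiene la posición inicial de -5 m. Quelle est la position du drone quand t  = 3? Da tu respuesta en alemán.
Ausgehend von der Beschleunigung a(t) = 60·t^2 - 24·t + 6, nehmen wir 2 Stammfunktionen. Die Stammfunktion von der Beschleunigung ist die Geschwindigkeit. Mit v(0) = -4 erhalten wir v(t) = 20·t^3 - 12·t^2 + 6·t - 4. Das Integral von der Geschwindigkeit, mit x(0) = -5, ergibt die Position: x(t) = 5·t^4 - 4·t^3 + 3·t^2 - 4·t - 5. Aus der Gleichung für die Position x(t) = 5·t^4 - 4·t^3 + 3·t^2 - 4·t - 5, setzen wir t = 3 ein und erhalten x = 307.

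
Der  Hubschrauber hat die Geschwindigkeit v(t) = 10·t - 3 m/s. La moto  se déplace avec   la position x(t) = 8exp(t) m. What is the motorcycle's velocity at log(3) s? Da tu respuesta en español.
Debemos derivar nuestra ecuación de la posición x(t) = 8·exp(t) 1 vez. Tomando d/dt de x(t), encontramos v(t) = 8·exp(t). De la ecuación de la velocidad v(t) = 8·exp(t), sustituimos t = log(3) para obtener v = 24.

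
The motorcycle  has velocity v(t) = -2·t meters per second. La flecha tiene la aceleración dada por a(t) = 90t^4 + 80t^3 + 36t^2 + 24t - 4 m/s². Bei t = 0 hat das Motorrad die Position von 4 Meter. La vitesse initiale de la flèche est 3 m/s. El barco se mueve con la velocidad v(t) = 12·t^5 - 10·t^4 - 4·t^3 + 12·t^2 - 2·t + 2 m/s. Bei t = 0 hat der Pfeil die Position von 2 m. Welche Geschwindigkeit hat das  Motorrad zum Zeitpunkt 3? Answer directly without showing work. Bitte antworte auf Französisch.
v(3) = -6.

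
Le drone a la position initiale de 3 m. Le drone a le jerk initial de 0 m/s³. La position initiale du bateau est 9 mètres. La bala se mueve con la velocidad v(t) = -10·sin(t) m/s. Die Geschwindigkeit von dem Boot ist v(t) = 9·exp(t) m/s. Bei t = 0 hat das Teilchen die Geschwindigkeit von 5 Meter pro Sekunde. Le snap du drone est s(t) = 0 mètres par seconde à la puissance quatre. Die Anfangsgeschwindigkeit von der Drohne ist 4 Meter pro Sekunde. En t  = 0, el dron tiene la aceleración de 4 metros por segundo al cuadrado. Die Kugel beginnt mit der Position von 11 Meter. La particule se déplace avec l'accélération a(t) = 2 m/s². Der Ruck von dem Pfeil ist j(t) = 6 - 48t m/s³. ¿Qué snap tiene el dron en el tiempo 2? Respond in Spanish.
Usando s(t) = 0 y sustituyendo t = 2, encontramos s = 0.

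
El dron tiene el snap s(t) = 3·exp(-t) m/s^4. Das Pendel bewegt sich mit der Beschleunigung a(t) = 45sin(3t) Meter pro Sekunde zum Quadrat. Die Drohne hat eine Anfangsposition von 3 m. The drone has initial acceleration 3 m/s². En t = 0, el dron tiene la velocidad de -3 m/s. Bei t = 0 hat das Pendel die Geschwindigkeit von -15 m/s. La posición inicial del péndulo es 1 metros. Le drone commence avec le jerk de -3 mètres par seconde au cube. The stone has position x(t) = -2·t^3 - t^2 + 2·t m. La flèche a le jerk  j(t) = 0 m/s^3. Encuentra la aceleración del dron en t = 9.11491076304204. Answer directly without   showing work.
a(9.11491076304204) = 0.000330039413966381.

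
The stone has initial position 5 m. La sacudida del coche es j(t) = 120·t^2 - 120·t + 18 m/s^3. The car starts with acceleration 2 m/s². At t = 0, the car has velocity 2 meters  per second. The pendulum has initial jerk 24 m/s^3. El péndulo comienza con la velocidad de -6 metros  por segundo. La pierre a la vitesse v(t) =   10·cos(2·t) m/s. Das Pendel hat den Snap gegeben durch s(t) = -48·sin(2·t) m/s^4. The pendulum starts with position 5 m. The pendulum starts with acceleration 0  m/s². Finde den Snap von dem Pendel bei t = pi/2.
Aus der Gleichung für den Snap s(t) = -48·sin(2·t), setzen wir t = pi/2 ein und erhalten s = 0.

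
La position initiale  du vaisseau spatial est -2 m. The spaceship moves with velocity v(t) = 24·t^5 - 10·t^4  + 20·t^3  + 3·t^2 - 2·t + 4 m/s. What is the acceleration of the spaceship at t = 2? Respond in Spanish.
Para resolver esto, necesitamos tomar 1 derivada de nuestra ecuación de la velocidad v(t) = 24·t^5 - 10·t^4 + 20·t^3 + 3·t^2 - 2·t + 4. Tomando d/dt de v(t), encontramos a(t) = 120·t^4 - 40·t^3 + 60·t^2 + 6·t - 2. Usando a(t) = 120·t^4 - 40·t^3 + 60·t^2 + 6·t - 2 y sustituyendo t = 2, encontramos a = 1850.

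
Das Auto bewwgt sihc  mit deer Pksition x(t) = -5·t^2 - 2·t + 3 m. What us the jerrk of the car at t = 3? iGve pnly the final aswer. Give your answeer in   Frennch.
La réponse est 0.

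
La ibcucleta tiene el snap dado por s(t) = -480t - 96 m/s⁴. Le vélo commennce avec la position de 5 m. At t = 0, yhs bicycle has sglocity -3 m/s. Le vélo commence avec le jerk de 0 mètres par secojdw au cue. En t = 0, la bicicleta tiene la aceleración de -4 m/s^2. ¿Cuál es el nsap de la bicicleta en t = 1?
Usando s(t) = -480·t - 96 y sustituyendo t = 1, encontramos s = -576.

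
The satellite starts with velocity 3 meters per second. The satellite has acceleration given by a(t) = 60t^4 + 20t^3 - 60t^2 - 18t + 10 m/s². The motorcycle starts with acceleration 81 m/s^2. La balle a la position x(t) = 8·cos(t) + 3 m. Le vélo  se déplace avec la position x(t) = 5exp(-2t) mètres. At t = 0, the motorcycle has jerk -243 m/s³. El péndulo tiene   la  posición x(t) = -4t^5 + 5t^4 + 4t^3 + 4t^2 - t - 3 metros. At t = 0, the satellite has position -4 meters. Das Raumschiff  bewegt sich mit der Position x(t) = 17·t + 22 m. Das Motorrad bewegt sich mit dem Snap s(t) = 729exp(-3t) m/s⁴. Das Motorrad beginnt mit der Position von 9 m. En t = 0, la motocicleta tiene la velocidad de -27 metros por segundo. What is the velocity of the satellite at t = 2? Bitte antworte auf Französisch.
En partant de l'accélération a(t) = 60·t^4 + 20·t^3 - 60·t^2 - 18·t + 10, nous prenons 1 intégrale. L'intégrale de l'accélération, avec v(0) = 3, donne la vitesse: v(t) = 12·t^5 + 5·t^4 - 20·t^3 - 9·t^2 + 10·t + 3. De l'équation de la vitesse v(t) = 12·t^5 + 5·t^4 - 20·t^3 - 9·t^2 + 10·t + 3, nous substituons t = 2 pour obtenir v = 291.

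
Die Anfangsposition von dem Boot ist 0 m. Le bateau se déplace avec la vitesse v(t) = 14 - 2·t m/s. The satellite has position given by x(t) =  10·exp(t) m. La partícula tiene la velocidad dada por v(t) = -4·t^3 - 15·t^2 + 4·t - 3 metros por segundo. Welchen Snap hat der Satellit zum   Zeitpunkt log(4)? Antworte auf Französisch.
Nous devons dériver notre équation de la position x(t) = 10·exp(t) 4 fois. En prenant d/dt de x(t), nous trouvons v(t) = 10·exp(t). La dérivée de la vitesse donne l'accélération: a(t) = 10·exp(t). En prenant d/dt de a(t), nous trouvons j(t) = 10·exp(t). En dérivant le jerk, nous obtenons le snap: s(t) = 10·exp(t). Nous avons le snap s(t) = 10·exp(t). En substituant t = log(4): s(log(4)) = 40.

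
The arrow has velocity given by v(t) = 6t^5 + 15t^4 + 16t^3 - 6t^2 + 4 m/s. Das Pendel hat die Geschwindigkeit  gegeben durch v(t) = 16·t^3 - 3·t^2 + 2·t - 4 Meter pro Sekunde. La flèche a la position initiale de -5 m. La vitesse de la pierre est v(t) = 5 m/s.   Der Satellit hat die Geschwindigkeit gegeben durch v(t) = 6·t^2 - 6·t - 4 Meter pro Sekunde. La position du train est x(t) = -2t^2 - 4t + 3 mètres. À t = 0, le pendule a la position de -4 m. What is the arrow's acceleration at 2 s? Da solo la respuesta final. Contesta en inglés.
The answer is 1128.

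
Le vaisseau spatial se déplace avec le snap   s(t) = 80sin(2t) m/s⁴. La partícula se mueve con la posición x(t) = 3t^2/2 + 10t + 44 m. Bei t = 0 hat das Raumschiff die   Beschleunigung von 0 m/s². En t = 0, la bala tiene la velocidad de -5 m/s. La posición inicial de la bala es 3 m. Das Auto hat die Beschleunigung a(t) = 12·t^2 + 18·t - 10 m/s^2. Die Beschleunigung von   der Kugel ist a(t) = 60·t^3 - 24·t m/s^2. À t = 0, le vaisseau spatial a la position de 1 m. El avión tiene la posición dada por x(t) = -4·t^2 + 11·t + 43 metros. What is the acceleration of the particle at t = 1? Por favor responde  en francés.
Pour résoudre ceci, nous devons prendre 2 dérivées de notre équation de la position x(t) = 3·t^2/2 + 10·t + 44. En prenant d/dt de x(t), nous trouvons v(t) = 3·t + 10. En prenant d/dt de v(t), nous trouvons a(t) = 3. En utilisant a(t) = 3 et en substituant t = 1, nous trouvons a = 3.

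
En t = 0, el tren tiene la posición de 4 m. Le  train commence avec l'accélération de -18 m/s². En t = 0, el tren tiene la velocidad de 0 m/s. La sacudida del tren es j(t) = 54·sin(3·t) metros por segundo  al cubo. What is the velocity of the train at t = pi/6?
To find the answer, we compute 2 integrals of j(t) = 54·sin(3·t). The antiderivative of jerk, with a(0) = -18, gives acceleration: a(t) = -18·cos(3·t). Integrating acceleration and using the initial condition v(0) = 0, we get v(t) = -6·sin(3·t). We have velocity v(t) = -6·sin(3·t). Substituting t = pi/6: v(pi/6) = -6.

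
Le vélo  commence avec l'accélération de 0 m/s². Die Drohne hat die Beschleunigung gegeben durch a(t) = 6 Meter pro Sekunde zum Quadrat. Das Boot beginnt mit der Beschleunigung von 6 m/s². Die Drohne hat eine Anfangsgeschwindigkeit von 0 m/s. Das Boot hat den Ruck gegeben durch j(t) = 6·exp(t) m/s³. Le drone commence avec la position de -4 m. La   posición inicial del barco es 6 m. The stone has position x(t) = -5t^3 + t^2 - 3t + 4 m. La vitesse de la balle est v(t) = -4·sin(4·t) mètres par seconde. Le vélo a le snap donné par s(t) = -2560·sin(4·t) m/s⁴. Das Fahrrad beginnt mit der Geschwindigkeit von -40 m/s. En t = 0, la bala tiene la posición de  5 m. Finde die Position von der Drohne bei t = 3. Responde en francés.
Nous devons intégrer notre équation de l'accélération a(t) = 6 2 fois. La primitive de l'accélération, avec v(0) = 0, donne la vitesse: v(t) = 6·t. La primitive de la vitesse, avec x(0) = -4, donne la position: x(t) = 3·t^2 - 4. En utilisant x(t) = 3·t^2 - 4 et en substituant t = 3, nous trouvons x = 23.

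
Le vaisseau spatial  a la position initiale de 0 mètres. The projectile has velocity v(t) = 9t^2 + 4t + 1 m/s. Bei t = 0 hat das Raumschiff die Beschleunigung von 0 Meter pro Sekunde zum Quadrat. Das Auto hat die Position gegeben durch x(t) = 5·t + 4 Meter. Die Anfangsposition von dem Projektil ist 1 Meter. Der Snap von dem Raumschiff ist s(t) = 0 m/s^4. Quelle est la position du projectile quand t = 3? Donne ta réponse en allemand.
Ausgehend von der Geschwindigkeit v(t) = 9·t^2 + 4·t + 1, nehmen wir 1 Integral. Durch Integration von der Geschwindigkeit und Verwendung der Anfangsbedingung x(0) = 1, erhalten wir x(t) = 3·t^3 + 2·t^2 + t + 1. Mit x(t) = 3·t^3 + 2·t^2 + t + 1 und Einsetzen von t = 3, finden wir x = 103.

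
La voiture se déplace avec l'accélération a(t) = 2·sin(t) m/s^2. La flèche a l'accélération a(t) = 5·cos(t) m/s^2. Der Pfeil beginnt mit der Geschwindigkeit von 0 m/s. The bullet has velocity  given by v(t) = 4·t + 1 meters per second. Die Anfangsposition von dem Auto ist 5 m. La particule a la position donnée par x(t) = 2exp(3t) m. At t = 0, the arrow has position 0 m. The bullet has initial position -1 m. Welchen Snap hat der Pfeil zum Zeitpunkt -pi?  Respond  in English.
To solve this, we need to take 2 derivatives of our acceleration equation a(t) = 5·cos(t). Taking d/dt of a(t), we find j(t) = -5·sin(t). Taking d/dt of j(t), we find s(t) = -5·cos(t). We have snap s(t) = -5·cos(t). Substituting t = -pi: s(-pi) = 5.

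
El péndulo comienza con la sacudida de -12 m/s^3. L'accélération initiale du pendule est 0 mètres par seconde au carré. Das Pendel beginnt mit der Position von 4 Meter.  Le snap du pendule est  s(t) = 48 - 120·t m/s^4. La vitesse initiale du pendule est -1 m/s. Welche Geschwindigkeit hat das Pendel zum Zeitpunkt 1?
Um dies zu lösen, müssen wir 3 Integrale unserer Gleichung für den Snap s(t) = 48 - 120·t finden. Die Stammfunktion von dem Snap ist der Ruck. Mit j(0) = -12 erhalten wir j(t) = -60·t^2 + 48·t - 12. Mit ∫j(t)dt und Anwendung von a(0) = 0, finden wir a(t) = 4·t·(-5·t^2 + 6·t - 3). Die Stammfunktion von der Beschleunigung, mit v(0) = -1, ergibt die Geschwindigkeit: v(t) = -5·t^4 + 8·t^3 - 6·t^2 - 1. Mit v(t) = -5·t^4 + 8·t^3 - 6·t^2 - 1 und Einsetzen von t = 1, finden wir v = -4.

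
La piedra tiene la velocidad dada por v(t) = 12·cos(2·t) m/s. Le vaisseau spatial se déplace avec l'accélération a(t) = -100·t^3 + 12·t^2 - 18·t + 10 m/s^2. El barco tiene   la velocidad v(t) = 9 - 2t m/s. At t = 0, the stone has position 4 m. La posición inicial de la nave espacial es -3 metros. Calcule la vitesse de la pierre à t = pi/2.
De l'équation de la vitesse v(t) = 12·cos(2·t), nous substituons t = pi/2 pour obtenir v = -12.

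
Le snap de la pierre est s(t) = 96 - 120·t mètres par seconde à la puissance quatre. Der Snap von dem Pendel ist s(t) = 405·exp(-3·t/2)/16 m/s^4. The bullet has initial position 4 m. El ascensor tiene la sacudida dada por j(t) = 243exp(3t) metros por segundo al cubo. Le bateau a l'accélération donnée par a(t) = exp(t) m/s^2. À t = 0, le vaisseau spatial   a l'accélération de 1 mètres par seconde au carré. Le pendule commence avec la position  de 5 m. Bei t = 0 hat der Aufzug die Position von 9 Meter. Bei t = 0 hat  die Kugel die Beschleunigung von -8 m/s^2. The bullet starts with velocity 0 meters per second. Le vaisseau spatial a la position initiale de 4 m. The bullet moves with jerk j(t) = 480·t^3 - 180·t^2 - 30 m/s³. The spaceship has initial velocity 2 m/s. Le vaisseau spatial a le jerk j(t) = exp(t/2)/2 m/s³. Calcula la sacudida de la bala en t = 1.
Usando j(t) = 480·t^3 - 180·t^2 - 30 y sustituyendo t = 1, encontramos j = 270.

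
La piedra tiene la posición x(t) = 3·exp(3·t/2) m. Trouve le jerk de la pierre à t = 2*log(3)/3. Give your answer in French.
Nous devons dériver notre équation de la position x(t) = 3·exp(3·t/2) 3 fois. En prenant d/dt de x(t), nous trouvons v(t) = 9·exp(3·t/2)/2. En prenant d/dt de v(t), nous trouvons a(t) = 27·exp(3·t/2)/4. La dérivée de l'accélération donne le jerk: j(t) = 81·exp(3·t/2)/8. De l'équation du jerk j(t) = 81·exp(3·t/2)/8, nous substituons t = 2*log(3)/3 pour obtenir j = 243/8.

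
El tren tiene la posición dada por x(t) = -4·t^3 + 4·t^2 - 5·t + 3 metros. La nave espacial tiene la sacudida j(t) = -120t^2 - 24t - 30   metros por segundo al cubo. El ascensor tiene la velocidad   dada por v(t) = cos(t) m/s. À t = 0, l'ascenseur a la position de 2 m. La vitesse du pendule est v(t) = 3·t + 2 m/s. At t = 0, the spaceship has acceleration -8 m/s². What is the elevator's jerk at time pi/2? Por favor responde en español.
Debemos derivar nuestra ecuación de la velocidad v(t) = cos(t) 2 veces. La derivada de la velocidad da la aceleración: a(t) = -sin(t). Tomando d/dt de a(t), encontramos j(t) = -cos(t). Tenemos la sacudida j(t) = -cos(t). Sustituyendo t = pi/2: j(pi/2) = 0.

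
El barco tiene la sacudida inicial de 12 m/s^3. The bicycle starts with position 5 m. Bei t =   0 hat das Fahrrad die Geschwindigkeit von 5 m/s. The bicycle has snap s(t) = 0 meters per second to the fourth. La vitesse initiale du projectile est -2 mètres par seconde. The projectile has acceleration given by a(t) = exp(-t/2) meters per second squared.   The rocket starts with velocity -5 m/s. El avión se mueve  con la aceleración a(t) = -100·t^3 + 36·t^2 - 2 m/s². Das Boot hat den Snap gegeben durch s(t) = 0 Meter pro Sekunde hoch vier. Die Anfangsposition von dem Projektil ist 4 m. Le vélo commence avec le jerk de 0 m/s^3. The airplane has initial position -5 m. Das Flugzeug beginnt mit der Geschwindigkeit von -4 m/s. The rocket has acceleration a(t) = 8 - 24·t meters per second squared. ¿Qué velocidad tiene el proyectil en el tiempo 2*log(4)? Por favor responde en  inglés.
To find the answer, we compute 1 integral of a(t) = exp(-t/2). The integral of acceleration, with v(0) = -2, gives velocity: v(t) = -2·exp(-t/2). Using v(t) = -2·exp(-t/2) and substituting t = 2*log(4), we find v = -1/2.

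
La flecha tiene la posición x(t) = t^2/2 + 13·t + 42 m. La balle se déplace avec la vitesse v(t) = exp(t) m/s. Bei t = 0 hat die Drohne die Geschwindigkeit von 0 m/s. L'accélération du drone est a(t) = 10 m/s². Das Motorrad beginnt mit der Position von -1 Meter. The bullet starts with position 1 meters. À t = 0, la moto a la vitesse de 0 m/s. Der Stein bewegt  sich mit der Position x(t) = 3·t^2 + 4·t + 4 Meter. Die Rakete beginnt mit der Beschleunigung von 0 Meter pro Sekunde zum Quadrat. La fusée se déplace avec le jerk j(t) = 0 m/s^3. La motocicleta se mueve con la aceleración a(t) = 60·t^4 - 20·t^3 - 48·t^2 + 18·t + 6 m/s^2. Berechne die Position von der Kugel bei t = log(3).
Wir müssen die Stammfunktion unserer Gleichung für die Geschwindigkeit v(t) = exp(t) 1-mal finden. Das Integral von der Geschwindigkeit ist die Position. Mit x(0) = 1 erhalten wir x(t) = exp(t). Mit x(t) = exp(t) und Einsetzen von t = log(3), finden wir x = 3.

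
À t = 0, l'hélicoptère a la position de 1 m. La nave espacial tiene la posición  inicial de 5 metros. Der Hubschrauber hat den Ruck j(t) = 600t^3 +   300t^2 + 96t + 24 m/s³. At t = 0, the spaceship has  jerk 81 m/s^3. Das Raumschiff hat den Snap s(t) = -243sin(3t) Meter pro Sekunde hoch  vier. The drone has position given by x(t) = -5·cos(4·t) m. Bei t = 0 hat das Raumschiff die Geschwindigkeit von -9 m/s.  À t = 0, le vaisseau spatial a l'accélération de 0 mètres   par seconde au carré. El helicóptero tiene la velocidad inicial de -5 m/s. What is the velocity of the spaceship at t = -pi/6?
To solve this, we need to take 3 antiderivatives of our snap equation s(t) = -243·sin(3·t). The antiderivative of snap, with j(0) = 81, gives jerk: j(t) = 81·cos(3·t). The integral of jerk is acceleration. Using a(0) = 0, we get a(t) = 27·sin(3·t). Integrating acceleration and using the initial condition v(0) = -9, we get v(t) = -9·cos(3·t). We have velocity v(t) = -9·cos(3·t). Substituting t = -pi/6: v(-pi/6) = 0.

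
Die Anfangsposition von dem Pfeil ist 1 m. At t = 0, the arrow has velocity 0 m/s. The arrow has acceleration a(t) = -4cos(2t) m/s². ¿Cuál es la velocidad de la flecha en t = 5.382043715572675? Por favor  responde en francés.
Nous devons intégrer notre équation de l'accélération a(t) = -4·cos(2·t) 1 fois. L'intégrale de l'accélération, avec v(0) = 0, donne la vitesse: v(t) = -2·sin(2·t). En utilisant v(t) = -2·sin(2·t) et en substituant t = 5.382043715572675, nous trouvons v = 1.94665269804726.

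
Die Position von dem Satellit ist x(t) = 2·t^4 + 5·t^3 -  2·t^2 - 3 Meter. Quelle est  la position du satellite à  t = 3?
De l'équation de la position x(t) = 2·t^4 + 5·t^3 - 2·t^2 - 3, nous substituons t = 3 pour obtenir x = 276.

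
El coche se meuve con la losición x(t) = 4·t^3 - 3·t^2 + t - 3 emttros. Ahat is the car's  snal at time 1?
We must differentiate our position equation x(t) = 4·t^3 - 3·t^2 + t - 3 4 times. Taking d/dt of x(t), we find v(t) = 12·t^2 - 6·t + 1. The derivative of velocity gives acceleration: a(t) = 24·t - 6. Differentiating acceleration, we get jerk: j(t) = 24. The derivative of jerk gives snap: s(t) = 0. We have snap s(t) = 0. Substituting t = 1: s(1) = 0.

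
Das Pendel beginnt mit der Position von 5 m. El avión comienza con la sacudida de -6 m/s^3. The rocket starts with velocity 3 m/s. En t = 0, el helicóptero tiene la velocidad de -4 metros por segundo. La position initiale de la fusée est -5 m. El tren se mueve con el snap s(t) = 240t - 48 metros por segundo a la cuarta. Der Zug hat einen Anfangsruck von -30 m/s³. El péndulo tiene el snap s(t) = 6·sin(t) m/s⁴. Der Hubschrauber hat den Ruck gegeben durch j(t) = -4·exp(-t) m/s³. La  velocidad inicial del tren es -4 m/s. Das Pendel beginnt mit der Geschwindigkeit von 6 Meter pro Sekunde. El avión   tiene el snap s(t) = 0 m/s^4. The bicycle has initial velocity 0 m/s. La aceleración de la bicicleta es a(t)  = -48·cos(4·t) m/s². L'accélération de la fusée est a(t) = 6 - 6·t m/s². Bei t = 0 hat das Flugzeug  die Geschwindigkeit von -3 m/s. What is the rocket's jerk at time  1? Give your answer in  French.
Pour résoudre ceci, nous devons prendre 1 dérivée de notre équation de l'accélération a(t) = 6 - 6·t. En prenant d/dt de a(t), nous trouvons j(t) = -6. De l'équation du jerk j(t) = -6, nous substituons t = 1 pour obtenir j = -6.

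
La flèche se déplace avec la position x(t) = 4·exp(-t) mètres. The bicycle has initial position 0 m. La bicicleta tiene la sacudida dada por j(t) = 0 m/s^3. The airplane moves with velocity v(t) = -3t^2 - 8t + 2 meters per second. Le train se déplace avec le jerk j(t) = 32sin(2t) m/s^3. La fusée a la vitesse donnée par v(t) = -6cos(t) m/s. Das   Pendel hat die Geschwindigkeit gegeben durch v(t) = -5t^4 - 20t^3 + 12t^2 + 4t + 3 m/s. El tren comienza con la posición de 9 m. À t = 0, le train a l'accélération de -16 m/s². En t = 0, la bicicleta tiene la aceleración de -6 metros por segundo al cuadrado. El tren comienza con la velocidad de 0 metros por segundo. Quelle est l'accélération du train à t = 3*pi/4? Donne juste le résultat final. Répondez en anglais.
The acceleration at t = 3*pi/4 is a = 0.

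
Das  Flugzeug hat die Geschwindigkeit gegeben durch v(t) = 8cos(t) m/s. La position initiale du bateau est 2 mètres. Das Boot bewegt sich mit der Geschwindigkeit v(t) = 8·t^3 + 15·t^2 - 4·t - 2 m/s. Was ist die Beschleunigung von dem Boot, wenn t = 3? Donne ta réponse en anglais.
Starting from velocity v(t) = 8·t^3 + 15·t^2 - 4·t - 2, we take 1 derivative. Taking d/dt of v(t), we find a(t) = 24·t^2 + 30·t - 4. From the given acceleration equation a(t) = 24·t^2 + 30·t - 4, we substitute t = 3 to get a = 302.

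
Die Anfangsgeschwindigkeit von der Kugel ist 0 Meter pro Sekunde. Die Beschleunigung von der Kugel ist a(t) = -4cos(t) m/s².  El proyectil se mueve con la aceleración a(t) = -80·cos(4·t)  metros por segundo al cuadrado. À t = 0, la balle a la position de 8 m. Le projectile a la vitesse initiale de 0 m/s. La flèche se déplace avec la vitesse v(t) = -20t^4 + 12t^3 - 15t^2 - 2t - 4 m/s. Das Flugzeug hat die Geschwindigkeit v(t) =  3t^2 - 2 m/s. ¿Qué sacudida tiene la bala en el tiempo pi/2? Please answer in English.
Starting from acceleration a(t) = -4·cos(t), we take 1 derivative. Differentiating acceleration, we get jerk: j(t) = 4·sin(t). We have jerk j(t) = 4·sin(t). Substituting t = pi/2: j(pi/2) = 4.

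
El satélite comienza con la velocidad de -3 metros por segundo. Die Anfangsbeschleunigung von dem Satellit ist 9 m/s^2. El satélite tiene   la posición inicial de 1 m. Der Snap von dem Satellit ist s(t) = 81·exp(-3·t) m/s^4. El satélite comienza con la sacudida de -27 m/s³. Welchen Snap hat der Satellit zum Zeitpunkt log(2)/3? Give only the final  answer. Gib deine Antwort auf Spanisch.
La respuesta es 81/2.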